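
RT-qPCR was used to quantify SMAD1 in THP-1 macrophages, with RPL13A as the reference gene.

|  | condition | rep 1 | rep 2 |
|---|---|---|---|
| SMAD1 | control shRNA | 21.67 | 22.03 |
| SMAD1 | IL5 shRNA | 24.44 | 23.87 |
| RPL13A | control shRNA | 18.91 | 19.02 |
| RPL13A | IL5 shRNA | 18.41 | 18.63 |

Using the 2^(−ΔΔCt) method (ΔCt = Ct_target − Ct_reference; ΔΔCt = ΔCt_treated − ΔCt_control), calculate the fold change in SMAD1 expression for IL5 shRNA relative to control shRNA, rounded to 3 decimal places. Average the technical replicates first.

Mean Ct: SMAD1 control shRNA 21.850; SMAD1 IL5 shRNA 24.155; RPL13A control shRNA 18.965; RPL13A IL5 shRNA 18.520
ΔCt(control shRNA) = 21.850 − 18.965 = 2.885
ΔCt(IL5 shRNA) = 24.155 − 18.520 = 5.635
ΔΔCt = 5.635 − 2.885 = 2.750
Fold change = 2^(−2.750) = 0.1487

0.149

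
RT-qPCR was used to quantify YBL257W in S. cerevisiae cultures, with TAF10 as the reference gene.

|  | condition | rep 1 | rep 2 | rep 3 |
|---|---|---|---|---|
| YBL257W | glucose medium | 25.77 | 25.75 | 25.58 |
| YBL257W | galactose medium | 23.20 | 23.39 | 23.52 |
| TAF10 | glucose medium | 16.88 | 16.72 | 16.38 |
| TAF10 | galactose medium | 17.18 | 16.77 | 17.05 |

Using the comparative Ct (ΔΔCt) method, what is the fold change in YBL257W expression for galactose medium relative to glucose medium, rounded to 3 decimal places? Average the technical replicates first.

Mean Ct: YBL257W glucose medium 25.700; YBL257W galactose medium 23.370; TAF10 glucose medium 16.660; TAF10 galactose medium 17.000
ΔCt(glucose medium) = 25.700 − 16.660 = 9.040
ΔCt(galactose medium) = 23.370 − 17.000 = 6.370
ΔΔCt = 6.370 − 9.040 = -2.670
Fold change = 2^(−(-2.670)) = 2^2.670 = 6.3643

6.364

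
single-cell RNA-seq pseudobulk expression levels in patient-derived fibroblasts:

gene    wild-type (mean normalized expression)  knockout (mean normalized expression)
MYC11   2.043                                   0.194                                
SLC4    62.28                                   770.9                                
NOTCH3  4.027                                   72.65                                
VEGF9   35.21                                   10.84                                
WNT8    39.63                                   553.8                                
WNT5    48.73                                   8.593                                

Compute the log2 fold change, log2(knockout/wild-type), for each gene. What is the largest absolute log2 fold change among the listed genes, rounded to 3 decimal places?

log2(0.194/2.043) = -3.397  (MYC11)
log2(770.9/62.28) = 3.630  (SLC4)
log2(72.65/4.027) = 4.173  (NOTCH3)
log2(10.84/35.21) = -1.700  (VEGF9)
log2(553.8/39.63) = 3.805  (WNT8)
log2(8.593/48.73) = -2.504  (WNT5)
The largest magnitude belongs to NOTCH3.

4.173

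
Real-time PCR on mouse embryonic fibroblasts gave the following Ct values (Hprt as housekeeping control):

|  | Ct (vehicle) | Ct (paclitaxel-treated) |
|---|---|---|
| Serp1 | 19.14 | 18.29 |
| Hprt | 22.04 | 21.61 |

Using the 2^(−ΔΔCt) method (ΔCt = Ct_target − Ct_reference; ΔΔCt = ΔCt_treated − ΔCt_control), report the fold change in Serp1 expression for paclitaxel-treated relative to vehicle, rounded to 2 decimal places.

1.34

ΔCt(vehicle) = 19.140 − 22.040 = -2.900
ΔCt(paclitaxel-treated) = 18.290 − 21.610 = -3.320
ΔΔCt = -3.320 − (-2.900) = -0.420
Fold change = 2^(−(-0.420)) = 2^0.420 = 1.338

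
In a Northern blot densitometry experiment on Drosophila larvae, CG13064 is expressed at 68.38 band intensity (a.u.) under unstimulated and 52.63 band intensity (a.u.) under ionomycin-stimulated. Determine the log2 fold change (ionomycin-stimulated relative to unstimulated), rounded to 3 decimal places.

Fold change = 52.63 / 68.38 = 0.7697
log2(0.7697) = -0.3777

-0.378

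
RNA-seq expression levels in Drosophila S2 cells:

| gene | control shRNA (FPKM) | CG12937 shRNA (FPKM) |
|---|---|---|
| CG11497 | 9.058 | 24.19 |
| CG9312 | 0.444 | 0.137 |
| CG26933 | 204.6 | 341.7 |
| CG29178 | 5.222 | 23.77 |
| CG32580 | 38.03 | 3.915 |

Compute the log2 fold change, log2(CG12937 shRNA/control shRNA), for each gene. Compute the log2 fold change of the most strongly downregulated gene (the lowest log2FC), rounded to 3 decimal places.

log2(24.19/9.058) = 1.417  (CG11497)
log2(0.137/0.444) = -1.696  (CG9312)
log2(341.7/204.6) = 0.740  (CG26933)
log2(23.77/5.222) = 2.186  (CG29178)
log2(3.915/38.03) = -3.280  (CG32580)
CG32580 is most strongly downregulated.

-3.280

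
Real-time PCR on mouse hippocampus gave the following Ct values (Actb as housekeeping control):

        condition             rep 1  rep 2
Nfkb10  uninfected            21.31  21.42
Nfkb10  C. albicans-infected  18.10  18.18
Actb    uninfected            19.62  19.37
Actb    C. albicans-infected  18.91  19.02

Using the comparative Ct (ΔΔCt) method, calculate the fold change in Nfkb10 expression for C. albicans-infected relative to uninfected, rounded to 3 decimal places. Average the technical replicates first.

Mean Ct: Nfkb10 uninfected 21.365; Nfkb10 C. albicans-infected 18.140; Actb uninfected 19.495; Actb C. albicans-infected 18.965
ΔCt(uninfected) = 21.365 − 19.495 = 1.870
ΔCt(C. albicans-infected) = 18.140 − 18.965 = -0.825
ΔΔCt = -0.825 − 1.870 = -2.695
Fold change = 2^(−(-2.695)) = 2^2.695 = 6.4755

6.476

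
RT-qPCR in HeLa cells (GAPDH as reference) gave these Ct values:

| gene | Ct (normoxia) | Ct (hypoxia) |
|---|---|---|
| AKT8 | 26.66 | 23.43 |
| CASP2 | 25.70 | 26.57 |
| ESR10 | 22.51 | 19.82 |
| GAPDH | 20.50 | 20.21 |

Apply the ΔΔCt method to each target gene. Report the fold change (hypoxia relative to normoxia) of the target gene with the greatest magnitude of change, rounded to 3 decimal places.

7.674

AKT8: ΔΔCt = (23.43−20.21) − (26.66−20.50) = 3.22 − 6.16 = -2.94; fold change = 2^2.94 = 7.674
CASP2: ΔΔCt = (26.57−20.21) − (25.70−20.50) = 6.36 − 5.20 = 1.16; fold change = 2^-1.16 = 0.448
ESR10: ΔΔCt = (19.82−20.21) − (22.51−20.50) = -0.39 − 2.01 = -2.40; fold change = 2^2.40 = 5.278
AKT8 has the largest |ΔΔCt| = 2.94.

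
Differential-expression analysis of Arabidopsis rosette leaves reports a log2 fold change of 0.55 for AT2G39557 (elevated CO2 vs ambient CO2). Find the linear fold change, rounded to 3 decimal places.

1.464

Fold change = 2^(0.55) = 1.4641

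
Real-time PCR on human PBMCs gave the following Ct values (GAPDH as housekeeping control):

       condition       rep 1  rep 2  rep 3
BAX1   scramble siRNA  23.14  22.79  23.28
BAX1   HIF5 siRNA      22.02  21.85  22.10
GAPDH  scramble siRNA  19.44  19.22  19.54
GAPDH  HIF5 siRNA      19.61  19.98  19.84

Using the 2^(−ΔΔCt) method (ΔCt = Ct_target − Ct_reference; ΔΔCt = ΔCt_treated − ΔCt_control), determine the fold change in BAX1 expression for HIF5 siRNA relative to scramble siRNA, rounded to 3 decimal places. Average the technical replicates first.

2.809

Mean Ct: BAX1 scramble siRNA 23.070; BAX1 HIF5 siRNA 21.990; GAPDH scramble siRNA 19.400; GAPDH HIF5 siRNA 19.810
ΔCt(scramble siRNA) = 23.070 − 19.400 = 3.670
ΔCt(HIF5 siRNA) = 21.990 − 19.810 = 2.180
ΔΔCt = 2.180 − 3.670 = -1.490
Fold change = 2^(−(-1.490)) = 2^1.490 = 2.8089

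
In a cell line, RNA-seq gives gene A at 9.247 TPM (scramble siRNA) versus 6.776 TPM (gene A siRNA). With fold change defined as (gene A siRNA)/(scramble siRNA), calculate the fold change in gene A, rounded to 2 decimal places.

Fold change = 6.776 / 9.247 = 0.733
gene A is downregulated.

0.73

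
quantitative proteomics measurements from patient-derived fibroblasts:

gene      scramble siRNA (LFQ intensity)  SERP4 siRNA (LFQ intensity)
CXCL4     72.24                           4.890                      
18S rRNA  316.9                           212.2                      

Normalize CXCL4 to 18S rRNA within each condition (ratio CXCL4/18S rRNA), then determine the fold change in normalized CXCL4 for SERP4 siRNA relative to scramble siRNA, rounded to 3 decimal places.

CXCL4/18S rRNA (scramble siRNA) = 72.24 / 316.9 = 0.22796
CXCL4/18S rRNA (SERP4 siRNA) = 4.890 / 212.2 = 0.023044
Fold change = 0.023044 / 0.22796 = 0.1011

0.101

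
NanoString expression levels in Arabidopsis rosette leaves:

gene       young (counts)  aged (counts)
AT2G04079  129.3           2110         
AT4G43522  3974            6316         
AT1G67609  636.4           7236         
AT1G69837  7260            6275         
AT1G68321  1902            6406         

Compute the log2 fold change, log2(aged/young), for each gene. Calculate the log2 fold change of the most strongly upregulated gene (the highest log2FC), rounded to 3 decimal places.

4.028

log2(2110/129.3) = 4.028  (AT2G04079)
log2(6316/3974) = 0.668  (AT4G43522)
log2(7236/636.4) = 3.507  (AT1G67609)
log2(6275/7260) = -0.210  (AT1G69837)
log2(6406/1902) = 1.752  (AT1G68321)
AT2G04079 is most strongly upregulated.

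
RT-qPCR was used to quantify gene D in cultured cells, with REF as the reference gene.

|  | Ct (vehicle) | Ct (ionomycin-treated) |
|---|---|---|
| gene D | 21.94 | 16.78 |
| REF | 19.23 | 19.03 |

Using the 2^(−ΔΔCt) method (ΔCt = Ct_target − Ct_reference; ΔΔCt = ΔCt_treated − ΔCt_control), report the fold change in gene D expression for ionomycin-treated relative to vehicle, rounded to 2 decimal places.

ΔCt(vehicle) = 21.940 − 19.230 = 2.710
ΔCt(ionomycin-treated) = 16.780 − 19.030 = -2.250
ΔΔCt = -2.250 − 2.710 = -4.960
Fold change = 2^(−(-4.960)) = 2^4.960 = 31.125

31.12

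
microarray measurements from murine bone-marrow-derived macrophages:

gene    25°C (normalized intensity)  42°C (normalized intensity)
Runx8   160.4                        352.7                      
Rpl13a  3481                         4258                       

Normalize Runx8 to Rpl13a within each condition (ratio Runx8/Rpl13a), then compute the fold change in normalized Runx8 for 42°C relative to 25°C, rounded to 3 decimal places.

Runx8/Rpl13a (25°C) = 160.4 / 3481 = 0.046079
Runx8/Rpl13a (42°C) = 352.7 / 4258 = 0.082832
Fold change = 0.082832 / 0.046079 = 1.7976

1.798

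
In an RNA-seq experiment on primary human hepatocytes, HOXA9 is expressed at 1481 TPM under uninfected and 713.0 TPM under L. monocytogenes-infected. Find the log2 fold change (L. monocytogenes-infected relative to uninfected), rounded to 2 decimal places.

Fold change = 713.0 / 1481 = 0.4814
log2(0.4814) = -1.055

-1.05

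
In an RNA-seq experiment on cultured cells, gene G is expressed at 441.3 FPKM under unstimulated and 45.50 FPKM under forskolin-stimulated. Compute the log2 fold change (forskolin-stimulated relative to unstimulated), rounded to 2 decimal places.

-3.28

Fold change = 45.50 / 441.3 = 0.1031
log2(0.1031) = -3.278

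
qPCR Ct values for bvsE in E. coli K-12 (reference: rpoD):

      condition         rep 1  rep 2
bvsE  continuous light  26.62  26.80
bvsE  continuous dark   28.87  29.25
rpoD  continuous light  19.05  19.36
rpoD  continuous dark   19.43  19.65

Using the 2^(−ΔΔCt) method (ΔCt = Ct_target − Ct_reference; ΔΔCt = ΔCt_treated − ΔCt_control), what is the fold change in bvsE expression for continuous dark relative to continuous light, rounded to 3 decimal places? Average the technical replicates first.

0.247

Mean Ct: bvsE continuous light 26.710; bvsE continuous dark 29.060; rpoD continuous light 19.205; rpoD continuous dark 19.540
ΔCt(continuous light) = 26.710 − 19.205 = 7.505
ΔCt(continuous dark) = 29.060 − 19.540 = 9.520
ΔΔCt = 9.520 − 7.505 = 2.015
Fold change = 2^(−2.015) = 0.2474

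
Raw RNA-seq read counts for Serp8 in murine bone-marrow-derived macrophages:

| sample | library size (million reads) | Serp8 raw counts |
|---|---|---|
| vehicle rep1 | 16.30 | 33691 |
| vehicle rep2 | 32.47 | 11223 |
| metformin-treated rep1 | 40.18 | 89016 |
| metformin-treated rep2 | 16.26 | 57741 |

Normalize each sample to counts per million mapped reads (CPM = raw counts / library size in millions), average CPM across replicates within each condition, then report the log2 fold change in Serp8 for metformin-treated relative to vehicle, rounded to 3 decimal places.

CPM(vehicle rep1) = 33691 / 16.30 = 2066.9325
CPM(vehicle rep2) = 11223 / 32.47 = 345.6421
CPM(metformin-treated rep1) = 89016 / 40.18 = 2215.4306
CPM(metformin-treated rep2) = 57741 / 16.26 = 3551.1070
mean CPM(vehicle) = 1206.2873; mean CPM(metformin-treated) = 2883.2688
Fold change = 2883.2688 / 1206.2873 = 2.39020
log2(2.39020) = 1.2571

1.257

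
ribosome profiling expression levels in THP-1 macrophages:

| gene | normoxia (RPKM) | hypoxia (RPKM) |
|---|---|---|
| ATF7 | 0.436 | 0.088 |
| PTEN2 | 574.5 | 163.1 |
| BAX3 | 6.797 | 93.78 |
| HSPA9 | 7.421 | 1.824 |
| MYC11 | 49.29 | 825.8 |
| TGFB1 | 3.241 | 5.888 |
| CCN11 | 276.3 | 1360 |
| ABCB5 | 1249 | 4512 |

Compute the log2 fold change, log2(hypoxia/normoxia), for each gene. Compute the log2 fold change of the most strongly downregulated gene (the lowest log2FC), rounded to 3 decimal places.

log2(0.088/0.436) = -2.309  (ATF7)
log2(163.1/574.5) = -1.817  (PTEN2)
log2(93.78/6.797) = 3.786  (BAX3)
log2(1.824/7.421) = -2.025  (HSPA9)
log2(825.8/49.29) = 4.066  (MYC11)
log2(5.888/3.241) = 0.861  (TGFB1)
log2(1360/276.3) = 2.299  (CCN11)
log2(4512/1249) = 1.853  (ABCB5)
ATF7 is most strongly downregulated.

-2.309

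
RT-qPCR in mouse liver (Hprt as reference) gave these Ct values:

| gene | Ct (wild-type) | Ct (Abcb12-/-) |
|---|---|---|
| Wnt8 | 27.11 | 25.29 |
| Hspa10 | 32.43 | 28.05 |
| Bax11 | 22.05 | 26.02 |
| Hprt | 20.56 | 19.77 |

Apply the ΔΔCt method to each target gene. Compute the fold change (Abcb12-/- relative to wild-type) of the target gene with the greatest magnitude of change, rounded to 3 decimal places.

Wnt8: ΔΔCt = (25.29−19.77) − (27.11−20.56) = 5.52 − 6.55 = -1.03; fold change = 2^1.03 = 2.042
Hspa10: ΔΔCt = (28.05−19.77) − (32.43−20.56) = 8.28 − 11.87 = -3.59; fold change = 2^3.59 = 12.042
Bax11: ΔΔCt = (26.02−19.77) − (22.05−20.56) = 6.25 − 1.49 = 4.76; fold change = 2^-4.76 = 0.037
Bax11 has the largest |ΔΔCt| = 4.76.

0.037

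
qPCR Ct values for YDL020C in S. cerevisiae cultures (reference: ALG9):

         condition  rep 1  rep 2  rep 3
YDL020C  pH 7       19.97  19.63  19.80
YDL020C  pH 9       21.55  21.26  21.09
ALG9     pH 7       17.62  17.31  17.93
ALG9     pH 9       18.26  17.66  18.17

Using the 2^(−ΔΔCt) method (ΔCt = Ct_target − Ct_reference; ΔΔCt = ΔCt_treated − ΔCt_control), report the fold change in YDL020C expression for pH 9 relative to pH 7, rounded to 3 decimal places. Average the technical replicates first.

Mean Ct: YDL020C pH 7 19.800; YDL020C pH 9 21.300; ALG9 pH 7 17.620; ALG9 pH 9 18.030
ΔCt(pH 7) = 19.800 − 17.620 = 2.180
ΔCt(pH 9) = 21.300 − 18.030 = 3.270
ΔΔCt = 3.270 − 2.180 = 1.090
Fold change = 2^(−1.090) = 0.4698

0.470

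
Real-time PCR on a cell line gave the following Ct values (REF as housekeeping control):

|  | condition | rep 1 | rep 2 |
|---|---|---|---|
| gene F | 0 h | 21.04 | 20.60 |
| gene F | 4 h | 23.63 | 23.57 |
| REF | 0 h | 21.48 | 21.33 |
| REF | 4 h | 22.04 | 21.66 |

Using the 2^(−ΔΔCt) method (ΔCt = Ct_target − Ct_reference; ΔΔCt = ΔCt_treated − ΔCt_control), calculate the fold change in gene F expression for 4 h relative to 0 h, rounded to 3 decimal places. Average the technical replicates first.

Mean Ct: gene F 0 h 20.820; gene F 4 h 23.600; REF 0 h 21.405; REF 4 h 21.850
ΔCt(0 h) = 20.820 − 21.405 = -0.585
ΔCt(4 h) = 23.600 − 21.850 = 1.750
ΔΔCt = 1.750 − (-0.585) = 2.335
Fold change = 2^(−2.335) = 0.1982

0.198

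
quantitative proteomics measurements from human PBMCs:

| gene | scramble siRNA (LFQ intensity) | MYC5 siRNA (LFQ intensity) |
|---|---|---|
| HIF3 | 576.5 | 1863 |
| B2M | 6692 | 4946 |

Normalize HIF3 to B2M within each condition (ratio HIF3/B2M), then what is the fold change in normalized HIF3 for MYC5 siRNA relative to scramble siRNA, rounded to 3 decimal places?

4.372

HIF3/B2M (scramble siRNA) = 576.5 / 6692 = 0.086148
HIF3/B2M (MYC5 siRNA) = 1863 / 4946 = 0.37667
Fold change = 0.37667 / 0.086148 = 4.3724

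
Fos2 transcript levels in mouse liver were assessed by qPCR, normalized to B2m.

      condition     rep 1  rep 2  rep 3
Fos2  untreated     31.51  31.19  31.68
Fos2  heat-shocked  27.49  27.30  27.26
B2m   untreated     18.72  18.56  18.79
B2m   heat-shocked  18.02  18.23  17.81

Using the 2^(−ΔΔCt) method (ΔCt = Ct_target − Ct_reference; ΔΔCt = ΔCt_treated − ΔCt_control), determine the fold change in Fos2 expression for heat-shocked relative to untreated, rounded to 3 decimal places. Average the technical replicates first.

10.853

Mean Ct: Fos2 untreated 31.460; Fos2 heat-shocked 27.350; B2m untreated 18.690; B2m heat-shocked 18.020
ΔCt(untreated) = 31.460 − 18.690 = 12.770
ΔCt(heat-shocked) = 27.350 − 18.020 = 9.330
ΔΔCt = 9.330 − 12.770 = -3.440
Fold change = 2^(−(-3.440)) = 2^3.440 = 10.8528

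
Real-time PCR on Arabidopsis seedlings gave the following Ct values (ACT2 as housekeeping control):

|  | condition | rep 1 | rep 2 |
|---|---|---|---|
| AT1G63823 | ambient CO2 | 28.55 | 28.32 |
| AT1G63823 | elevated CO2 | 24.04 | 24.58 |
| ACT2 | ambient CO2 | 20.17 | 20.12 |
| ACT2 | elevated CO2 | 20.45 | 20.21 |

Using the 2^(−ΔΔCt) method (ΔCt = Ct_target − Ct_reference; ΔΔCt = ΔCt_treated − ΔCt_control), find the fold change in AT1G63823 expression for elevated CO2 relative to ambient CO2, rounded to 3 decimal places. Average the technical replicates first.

Mean Ct: AT1G63823 ambient CO2 28.435; AT1G63823 elevated CO2 24.310; ACT2 ambient CO2 20.145; ACT2 elevated CO2 20.330
ΔCt(ambient CO2) = 28.435 − 20.145 = 8.290
ΔCt(elevated CO2) = 24.310 − 20.330 = 3.980
ΔΔCt = 3.980 − 8.290 = -4.310
Fold change = 2^(−(-4.310)) = 2^4.310 = 19.8353

19.835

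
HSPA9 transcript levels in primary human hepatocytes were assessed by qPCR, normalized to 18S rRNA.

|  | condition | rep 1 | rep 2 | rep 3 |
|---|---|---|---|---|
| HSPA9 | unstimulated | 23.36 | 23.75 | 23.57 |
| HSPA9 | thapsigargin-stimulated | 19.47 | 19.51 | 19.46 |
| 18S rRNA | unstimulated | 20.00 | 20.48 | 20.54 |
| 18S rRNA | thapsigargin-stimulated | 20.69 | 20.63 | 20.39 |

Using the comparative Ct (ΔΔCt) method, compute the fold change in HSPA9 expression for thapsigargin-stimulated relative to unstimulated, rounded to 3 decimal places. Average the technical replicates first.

19.835

Mean Ct: HSPA9 unstimulated 23.560; HSPA9 thapsigargin-stimulated 19.480; 18S rRNA unstimulated 20.340; 18S rRNA thapsigargin-stimulated 20.570
ΔCt(unstimulated) = 23.560 − 20.340 = 3.220
ΔCt(thapsigargin-stimulated) = 19.480 − 20.570 = -1.090
ΔΔCt = -1.090 − 3.220 = -4.310
Fold change = 2^(−(-4.310)) = 2^4.310 = 19.8353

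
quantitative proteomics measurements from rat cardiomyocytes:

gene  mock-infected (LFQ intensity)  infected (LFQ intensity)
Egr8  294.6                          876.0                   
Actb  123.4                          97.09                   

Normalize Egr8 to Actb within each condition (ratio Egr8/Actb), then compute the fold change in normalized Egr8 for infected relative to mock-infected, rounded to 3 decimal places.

3.779

Egr8/Actb (mock-infected) = 294.6 / 123.4 = 2.3874
Egr8/Actb (infected) = 876.0 / 97.09 = 9.0226
Fold change = 9.0226 / 2.3874 = 3.7793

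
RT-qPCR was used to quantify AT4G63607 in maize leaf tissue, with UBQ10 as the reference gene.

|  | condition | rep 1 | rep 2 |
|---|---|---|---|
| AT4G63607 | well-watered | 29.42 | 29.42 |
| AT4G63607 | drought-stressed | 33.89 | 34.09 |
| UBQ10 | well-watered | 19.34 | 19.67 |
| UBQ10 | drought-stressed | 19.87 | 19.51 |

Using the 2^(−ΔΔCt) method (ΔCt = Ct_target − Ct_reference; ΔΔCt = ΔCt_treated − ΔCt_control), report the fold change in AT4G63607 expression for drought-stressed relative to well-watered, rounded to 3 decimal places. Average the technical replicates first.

0.048

Mean Ct: AT4G63607 well-watered 29.420; AT4G63607 drought-stressed 33.990; UBQ10 well-watered 19.505; UBQ10 drought-stressed 19.690
ΔCt(well-watered) = 29.420 − 19.505 = 9.915
ΔCt(drought-stressed) = 33.990 − 19.690 = 14.300
ΔΔCt = 14.300 − 9.915 = 4.385
Fold change = 2^(−4.385) = 0.0479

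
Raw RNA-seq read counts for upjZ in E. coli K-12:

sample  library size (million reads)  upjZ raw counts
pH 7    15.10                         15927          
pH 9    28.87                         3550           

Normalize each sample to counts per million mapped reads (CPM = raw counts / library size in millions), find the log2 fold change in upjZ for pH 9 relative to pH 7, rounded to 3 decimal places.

CPM(pH 7) = 15927 / 15.10 = 1054.7682
CPM(pH 9) = 3550 / 28.87 = 122.9650
Fold change = 122.9650 / 1054.7682 = 0.11658
log2(0.11658) = -3.1006

-3.101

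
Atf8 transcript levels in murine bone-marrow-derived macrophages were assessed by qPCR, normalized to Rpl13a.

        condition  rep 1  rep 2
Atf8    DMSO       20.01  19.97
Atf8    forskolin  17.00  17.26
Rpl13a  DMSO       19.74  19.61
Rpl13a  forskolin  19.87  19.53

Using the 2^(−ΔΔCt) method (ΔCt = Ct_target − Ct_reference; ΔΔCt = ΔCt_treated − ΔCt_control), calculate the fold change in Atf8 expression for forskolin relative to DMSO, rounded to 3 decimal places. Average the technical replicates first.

7.387

Mean Ct: Atf8 DMSO 19.990; Atf8 forskolin 17.130; Rpl13a DMSO 19.675; Rpl13a forskolin 19.700
ΔCt(DMSO) = 19.990 − 19.675 = 0.315
ΔCt(forskolin) = 17.130 − 19.700 = -2.570
ΔΔCt = -2.570 − 0.315 = -2.885
Fold change = 2^(−(-2.885)) = 2^2.885 = 7.3871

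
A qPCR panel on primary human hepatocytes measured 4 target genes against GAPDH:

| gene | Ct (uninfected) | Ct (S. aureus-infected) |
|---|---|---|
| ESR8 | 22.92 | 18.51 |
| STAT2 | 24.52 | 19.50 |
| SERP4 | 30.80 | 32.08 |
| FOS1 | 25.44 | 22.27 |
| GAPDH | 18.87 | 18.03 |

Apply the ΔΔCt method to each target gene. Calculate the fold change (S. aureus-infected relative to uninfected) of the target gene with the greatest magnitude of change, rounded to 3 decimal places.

ESR8: ΔΔCt = (18.51−18.03) − (22.92−18.87) = 0.48 − 4.05 = -3.57; fold change = 2^3.57 = 11.876
STAT2: ΔΔCt = (19.50−18.03) − (24.52−18.87) = 1.47 − 5.65 = -4.18; fold change = 2^4.18 = 18.126
SERP4: ΔΔCt = (32.08−18.03) − (30.80−18.87) = 14.05 − 11.93 = 2.12; fold change = 2^-2.12 = 0.230
FOS1: ΔΔCt = (22.27−18.03) − (25.44−18.87) = 4.24 − 6.57 = -2.33; fold change = 2^2.33 = 5.028
STAT2 has the largest |ΔΔCt| = 4.18.

18.126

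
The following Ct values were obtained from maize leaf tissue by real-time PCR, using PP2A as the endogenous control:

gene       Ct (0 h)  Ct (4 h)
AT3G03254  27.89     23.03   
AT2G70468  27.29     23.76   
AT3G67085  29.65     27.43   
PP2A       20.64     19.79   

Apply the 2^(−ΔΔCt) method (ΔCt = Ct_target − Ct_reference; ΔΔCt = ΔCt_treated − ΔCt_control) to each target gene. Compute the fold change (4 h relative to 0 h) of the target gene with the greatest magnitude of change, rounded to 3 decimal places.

16.111

AT3G03254: ΔΔCt = (23.03−19.79) − (27.89−20.64) = 3.24 − 7.25 = -4.01; fold change = 2^4.01 = 16.111
AT2G70468: ΔΔCt = (23.76−19.79) − (27.29−20.64) = 3.97 − 6.65 = -2.68; fold change = 2^2.68 = 6.409
AT3G67085: ΔΔCt = (27.43−19.79) − (29.65−20.64) = 7.64 − 9.01 = -1.37; fold change = 2^1.37 = 2.585
AT3G03254 has the largest |ΔΔCt| = 4.01.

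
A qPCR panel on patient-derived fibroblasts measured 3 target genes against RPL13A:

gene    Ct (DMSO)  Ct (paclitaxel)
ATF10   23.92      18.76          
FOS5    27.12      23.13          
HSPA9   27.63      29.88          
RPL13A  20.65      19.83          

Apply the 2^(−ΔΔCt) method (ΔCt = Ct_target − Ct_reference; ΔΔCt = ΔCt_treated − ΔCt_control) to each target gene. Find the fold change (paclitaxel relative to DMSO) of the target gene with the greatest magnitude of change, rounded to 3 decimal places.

20.252

ATF10: ΔΔCt = (18.76−19.83) − (23.92−20.65) = -1.07 − 3.27 = -4.34; fold change = 2^4.34 = 20.252
FOS5: ΔΔCt = (23.13−19.83) − (27.12−20.65) = 3.30 − 6.47 = -3.17; fold change = 2^3.17 = 9.000
HSPA9: ΔΔCt = (29.88−19.83) − (27.63−20.65) = 10.05 − 6.98 = 3.07; fold change = 2^-3.07 = 0.119
ATF10 has the largest |ΔΔCt| = 4.34.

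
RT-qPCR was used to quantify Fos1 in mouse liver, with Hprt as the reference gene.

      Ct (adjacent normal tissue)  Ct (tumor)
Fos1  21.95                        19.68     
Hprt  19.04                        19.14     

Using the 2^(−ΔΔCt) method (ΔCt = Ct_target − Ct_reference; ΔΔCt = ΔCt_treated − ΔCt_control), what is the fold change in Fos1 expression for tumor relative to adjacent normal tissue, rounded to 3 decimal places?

ΔCt(adjacent normal tissue) = 21.950 − 19.040 = 2.910
ΔCt(tumor) = 19.680 − 19.140 = 0.540
ΔΔCt = 0.540 − 2.910 = -2.370
Fold change = 2^(−(-2.370)) = 2^2.370 = 5.1694

5.169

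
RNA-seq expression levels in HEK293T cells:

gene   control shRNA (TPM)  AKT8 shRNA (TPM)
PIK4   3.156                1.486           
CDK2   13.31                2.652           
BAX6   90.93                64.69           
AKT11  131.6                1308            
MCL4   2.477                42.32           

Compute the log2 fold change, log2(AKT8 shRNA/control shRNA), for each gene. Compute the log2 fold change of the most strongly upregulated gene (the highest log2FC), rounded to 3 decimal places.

log2(1.486/3.156) = -1.087  (PIK4)
log2(2.652/13.31) = -2.327  (CDK2)
log2(64.69/90.93) = -0.491  (BAX6)
log2(1308/131.6) = 3.313  (AKT11)
log2(42.32/2.477) = 4.095  (MCL4)
MCL4 is most strongly upregulated.

4.095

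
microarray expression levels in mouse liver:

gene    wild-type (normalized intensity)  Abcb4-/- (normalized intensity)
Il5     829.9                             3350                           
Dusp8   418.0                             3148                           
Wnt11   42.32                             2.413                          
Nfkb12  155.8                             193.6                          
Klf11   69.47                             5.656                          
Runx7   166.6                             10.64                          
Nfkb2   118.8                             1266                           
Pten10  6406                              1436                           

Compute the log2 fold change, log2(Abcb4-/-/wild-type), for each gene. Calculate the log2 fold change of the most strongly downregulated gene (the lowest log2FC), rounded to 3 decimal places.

-4.132

log2(3350/829.9) = 2.013  (Il5)
log2(3148/418.0) = 2.913  (Dusp8)
log2(2.413/42.32) = -4.132  (Wnt11)
log2(193.6/155.8) = 0.313  (Nfkb12)
log2(5.656/69.47) = -3.619  (Klf11)
log2(10.64/166.6) = -3.969  (Runx7)
log2(1266/118.8) = 3.414  (Nfkb2)
log2(1436/6406) = -2.157  (Pten10)
Wnt11 is most strongly downregulated.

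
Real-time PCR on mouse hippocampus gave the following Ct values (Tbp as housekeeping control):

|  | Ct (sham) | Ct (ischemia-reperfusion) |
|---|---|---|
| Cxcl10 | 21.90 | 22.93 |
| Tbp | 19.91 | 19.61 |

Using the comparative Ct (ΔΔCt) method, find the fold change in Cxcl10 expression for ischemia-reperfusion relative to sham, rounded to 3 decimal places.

ΔCt(sham) = 21.900 − 19.910 = 1.990
ΔCt(ischemia-reperfusion) = 22.930 − 19.610 = 3.320
ΔΔCt = 3.320 − 1.990 = 1.330
Fold change = 2^(−1.330) = 0.3978

0.398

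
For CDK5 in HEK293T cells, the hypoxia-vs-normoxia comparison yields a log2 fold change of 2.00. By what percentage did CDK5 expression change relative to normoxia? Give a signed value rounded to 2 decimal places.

Fold change = 2^(2.00) = 4.0000
Percent change = (FC − 1) × 100% = (4.0000 − 1) × 100 = 300.00%

300.00%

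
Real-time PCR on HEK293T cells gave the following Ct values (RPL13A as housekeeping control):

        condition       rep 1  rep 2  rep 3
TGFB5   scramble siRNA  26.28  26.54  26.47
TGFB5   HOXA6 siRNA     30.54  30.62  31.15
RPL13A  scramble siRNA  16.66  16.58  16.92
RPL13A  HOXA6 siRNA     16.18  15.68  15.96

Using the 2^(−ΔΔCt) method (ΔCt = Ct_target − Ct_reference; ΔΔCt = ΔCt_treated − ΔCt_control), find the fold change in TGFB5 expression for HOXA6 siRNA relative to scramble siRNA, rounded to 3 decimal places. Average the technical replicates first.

0.029

Mean Ct: TGFB5 scramble siRNA 26.430; TGFB5 HOXA6 siRNA 30.770; RPL13A scramble siRNA 16.720; RPL13A HOXA6 siRNA 15.940
ΔCt(scramble siRNA) = 26.430 − 16.720 = 9.710
ΔCt(HOXA6 siRNA) = 30.770 − 15.940 = 14.830
ΔΔCt = 14.830 − 9.710 = 5.120
Fold change = 2^(−5.120) = 0.0288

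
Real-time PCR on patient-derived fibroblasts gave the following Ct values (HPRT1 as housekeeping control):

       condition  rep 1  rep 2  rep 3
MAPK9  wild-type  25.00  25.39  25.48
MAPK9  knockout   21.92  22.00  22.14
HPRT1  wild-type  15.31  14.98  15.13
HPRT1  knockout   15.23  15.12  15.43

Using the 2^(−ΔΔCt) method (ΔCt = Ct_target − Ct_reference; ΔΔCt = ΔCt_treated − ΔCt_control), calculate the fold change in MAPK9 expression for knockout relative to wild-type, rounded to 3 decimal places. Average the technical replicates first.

Mean Ct: MAPK9 wild-type 25.290; MAPK9 knockout 22.020; HPRT1 wild-type 15.140; HPRT1 knockout 15.260
ΔCt(wild-type) = 25.290 − 15.140 = 10.150
ΔCt(knockout) = 22.020 − 15.260 = 6.760
ΔΔCt = 6.760 − 10.150 = -3.390
Fold change = 2^(−(-3.390)) = 2^3.390 = 10.4831

10.483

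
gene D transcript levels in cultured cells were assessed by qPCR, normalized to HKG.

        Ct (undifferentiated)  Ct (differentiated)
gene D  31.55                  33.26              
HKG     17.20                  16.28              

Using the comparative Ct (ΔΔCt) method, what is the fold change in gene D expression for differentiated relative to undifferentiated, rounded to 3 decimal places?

0.162

ΔCt(undifferentiated) = 31.550 − 17.200 = 14.350
ΔCt(differentiated) = 33.260 − 16.280 = 16.980
ΔΔCt = 16.980 − 14.350 = 2.630
Fold change = 2^(−2.630) = 0.1615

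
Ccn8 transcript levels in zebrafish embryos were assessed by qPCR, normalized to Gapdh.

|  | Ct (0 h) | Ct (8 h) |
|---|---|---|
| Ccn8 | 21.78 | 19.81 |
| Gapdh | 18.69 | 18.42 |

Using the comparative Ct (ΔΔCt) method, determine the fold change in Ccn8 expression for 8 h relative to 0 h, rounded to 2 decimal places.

ΔCt(0 h) = 21.780 − 18.690 = 3.090
ΔCt(8 h) = 19.810 − 18.420 = 1.390
ΔΔCt = 1.390 − 3.090 = -1.700
Fold change = 2^(−(-1.700)) = 2^1.700 = 3.249

3.25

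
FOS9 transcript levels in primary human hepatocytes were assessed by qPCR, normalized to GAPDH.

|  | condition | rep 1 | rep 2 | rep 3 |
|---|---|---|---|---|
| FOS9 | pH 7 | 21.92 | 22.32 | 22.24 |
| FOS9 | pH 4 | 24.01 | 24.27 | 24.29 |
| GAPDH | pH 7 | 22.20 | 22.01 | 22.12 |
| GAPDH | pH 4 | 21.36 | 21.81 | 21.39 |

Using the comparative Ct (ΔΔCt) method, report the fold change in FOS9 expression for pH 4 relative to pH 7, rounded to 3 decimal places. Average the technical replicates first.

0.163

Mean Ct: FOS9 pH 7 22.160; FOS9 pH 4 24.190; GAPDH pH 7 22.110; GAPDH pH 4 21.520
ΔCt(pH 7) = 22.160 − 22.110 = 0.050
ΔCt(pH 4) = 24.190 − 21.520 = 2.670
ΔΔCt = 2.670 − 0.050 = 2.620
Fold change = 2^(−2.620) = 0.1627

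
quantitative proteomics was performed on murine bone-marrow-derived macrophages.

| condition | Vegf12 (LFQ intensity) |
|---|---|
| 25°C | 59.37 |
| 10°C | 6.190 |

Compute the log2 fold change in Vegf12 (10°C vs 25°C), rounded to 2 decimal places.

Fold change = 6.190 / 59.37 = 0.1043
log2(0.1043) = -3.262

-3.26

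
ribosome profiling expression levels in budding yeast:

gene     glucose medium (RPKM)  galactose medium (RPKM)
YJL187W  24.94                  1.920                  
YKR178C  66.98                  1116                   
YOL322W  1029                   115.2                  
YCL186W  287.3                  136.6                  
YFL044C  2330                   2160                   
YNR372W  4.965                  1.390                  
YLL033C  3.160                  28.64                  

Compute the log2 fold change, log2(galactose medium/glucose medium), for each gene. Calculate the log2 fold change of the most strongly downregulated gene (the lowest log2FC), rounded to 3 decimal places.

-3.699

log2(1.920/24.94) = -3.699  (YJL187W)
log2(1116/66.98) = 4.058  (YKR178C)
log2(115.2/1029) = -3.159  (YOL322W)
log2(136.6/287.3) = -1.073  (YCL186W)
log2(2160/2330) = -0.109  (YFL044C)
log2(1.390/4.965) = -1.837  (YNR372W)
log2(28.64/3.160) = 3.180  (YLL033C)
YJL187W is most strongly downregulated.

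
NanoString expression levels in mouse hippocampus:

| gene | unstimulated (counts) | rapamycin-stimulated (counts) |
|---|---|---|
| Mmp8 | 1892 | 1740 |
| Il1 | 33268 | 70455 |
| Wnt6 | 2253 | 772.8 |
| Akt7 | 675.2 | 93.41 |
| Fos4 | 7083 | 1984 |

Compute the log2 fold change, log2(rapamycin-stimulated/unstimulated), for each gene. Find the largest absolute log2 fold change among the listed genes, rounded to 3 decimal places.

2.854

log2(1740/1892) = -0.121  (Mmp8)
log2(70455/33268) = 1.083  (Il1)
log2(772.8/2253) = -1.544  (Wnt6)
log2(93.41/675.2) = -2.854  (Akt7)
log2(1984/7083) = -1.836  (Fos4)
The largest magnitude belongs to Akt7.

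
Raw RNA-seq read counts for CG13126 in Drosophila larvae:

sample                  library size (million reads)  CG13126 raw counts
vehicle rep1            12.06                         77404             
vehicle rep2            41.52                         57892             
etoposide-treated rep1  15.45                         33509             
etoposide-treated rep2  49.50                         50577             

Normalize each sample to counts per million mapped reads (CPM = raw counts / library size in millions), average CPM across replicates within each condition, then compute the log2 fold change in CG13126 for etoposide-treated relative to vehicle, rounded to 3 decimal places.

CPM(vehicle rep1) = 77404 / 12.06 = 6418.2421
CPM(vehicle rep2) = 57892 / 41.52 = 1394.3160
CPM(etoposide-treated rep1) = 33509 / 15.45 = 2168.8673
CPM(etoposide-treated rep2) = 50577 / 49.50 = 1021.7576
mean CPM(vehicle) = 3906.2791; mean CPM(etoposide-treated) = 1595.3124
Fold change = 1595.3124 / 3906.2791 = 0.40840
log2(0.40840) = -1.2920

-1.292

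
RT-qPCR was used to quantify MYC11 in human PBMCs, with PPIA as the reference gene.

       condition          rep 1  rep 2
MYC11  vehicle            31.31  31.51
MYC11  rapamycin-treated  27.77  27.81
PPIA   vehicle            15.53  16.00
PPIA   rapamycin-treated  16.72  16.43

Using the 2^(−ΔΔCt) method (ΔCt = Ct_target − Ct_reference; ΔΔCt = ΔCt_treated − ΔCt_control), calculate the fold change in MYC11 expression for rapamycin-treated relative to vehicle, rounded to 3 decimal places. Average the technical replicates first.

21.556

Mean Ct: MYC11 vehicle 31.410; MYC11 rapamycin-treated 27.790; PPIA vehicle 15.765; PPIA rapamycin-treated 16.575
ΔCt(vehicle) = 31.410 − 15.765 = 15.645
ΔCt(rapamycin-treated) = 27.790 − 16.575 = 11.215
ΔΔCt = 11.215 − 15.645 = -4.430
Fold change = 2^(−(-4.430)) = 2^4.430 = 21.5557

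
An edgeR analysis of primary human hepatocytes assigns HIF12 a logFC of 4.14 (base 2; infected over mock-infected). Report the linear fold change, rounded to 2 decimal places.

17.63

Fold change = 2^(4.14) = 17.630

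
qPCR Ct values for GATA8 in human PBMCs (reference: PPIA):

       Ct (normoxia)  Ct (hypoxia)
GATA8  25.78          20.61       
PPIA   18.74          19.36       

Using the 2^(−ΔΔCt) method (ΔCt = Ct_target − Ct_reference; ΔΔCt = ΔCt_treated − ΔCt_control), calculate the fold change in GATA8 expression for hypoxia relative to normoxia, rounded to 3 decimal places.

55.330

ΔCt(normoxia) = 25.780 − 18.740 = 7.040
ΔCt(hypoxia) = 20.610 − 19.360 = 1.250
ΔΔCt = 1.250 − 7.040 = -5.790
Fold change = 2^(−(-5.790)) = 2^5.790 = 55.3304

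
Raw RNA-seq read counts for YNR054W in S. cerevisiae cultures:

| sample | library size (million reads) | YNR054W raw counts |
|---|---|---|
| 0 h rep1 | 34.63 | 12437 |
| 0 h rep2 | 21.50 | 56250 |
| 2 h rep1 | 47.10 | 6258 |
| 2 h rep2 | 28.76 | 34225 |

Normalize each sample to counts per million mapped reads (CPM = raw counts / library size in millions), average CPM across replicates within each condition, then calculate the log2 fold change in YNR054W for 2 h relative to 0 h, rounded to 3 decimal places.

-1.169

CPM(0 h rep1) = 12437 / 34.63 = 359.1395
CPM(0 h rep2) = 56250 / 21.50 = 2616.2791
CPM(2 h rep1) = 6258 / 47.10 = 132.8662
CPM(2 h rep2) = 34225 / 28.76 = 1190.0209
mean CPM(0 h) = 1487.7093; mean CPM(2 h) = 661.4436
Fold change = 661.4436 / 1487.7093 = 0.44461
log2(0.44461) = -1.1694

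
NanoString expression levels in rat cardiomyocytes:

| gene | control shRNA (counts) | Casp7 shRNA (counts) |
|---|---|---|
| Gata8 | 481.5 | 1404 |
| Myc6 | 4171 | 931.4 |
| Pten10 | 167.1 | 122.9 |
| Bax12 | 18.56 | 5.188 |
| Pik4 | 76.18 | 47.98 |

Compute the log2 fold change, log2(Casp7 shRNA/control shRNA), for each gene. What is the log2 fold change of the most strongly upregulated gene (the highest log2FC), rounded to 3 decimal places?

log2(1404/481.5) = 1.544  (Gata8)
log2(931.4/4171) = -2.163  (Myc6)
log2(122.9/167.1) = -0.443  (Pten10)
log2(5.188/18.56) = -1.839  (Bax12)
log2(47.98/76.18) = -0.667  (Pik4)
Gata8 is most strongly upregulated.

1.544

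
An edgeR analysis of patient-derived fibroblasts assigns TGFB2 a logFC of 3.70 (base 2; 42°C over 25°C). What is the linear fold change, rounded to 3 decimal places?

12.996

Fold change = 2^(3.70) = 12.9960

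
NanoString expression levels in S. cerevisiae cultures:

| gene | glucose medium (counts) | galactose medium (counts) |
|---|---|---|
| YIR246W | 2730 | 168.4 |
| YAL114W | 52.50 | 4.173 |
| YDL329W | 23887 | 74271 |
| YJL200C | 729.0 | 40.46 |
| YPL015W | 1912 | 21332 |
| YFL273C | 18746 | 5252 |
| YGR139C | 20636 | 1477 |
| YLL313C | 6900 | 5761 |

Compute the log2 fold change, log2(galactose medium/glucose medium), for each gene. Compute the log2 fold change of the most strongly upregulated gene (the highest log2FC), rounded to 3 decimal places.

log2(168.4/2730) = -4.019  (YIR246W)
log2(4.173/52.50) = -3.653  (YAL114W)
log2(74271/23887) = 1.637  (YDL329W)
log2(40.46/729.0) = -4.171  (YJL200C)
log2(21332/1912) = 3.480  (YPL015W)
log2(5252/18746) = -1.836  (YFL273C)
log2(1477/20636) = -3.804  (YGR139C)
log2(5761/6900) = -0.260  (YLL313C)
YPL015W is most strongly upregulated.

3.480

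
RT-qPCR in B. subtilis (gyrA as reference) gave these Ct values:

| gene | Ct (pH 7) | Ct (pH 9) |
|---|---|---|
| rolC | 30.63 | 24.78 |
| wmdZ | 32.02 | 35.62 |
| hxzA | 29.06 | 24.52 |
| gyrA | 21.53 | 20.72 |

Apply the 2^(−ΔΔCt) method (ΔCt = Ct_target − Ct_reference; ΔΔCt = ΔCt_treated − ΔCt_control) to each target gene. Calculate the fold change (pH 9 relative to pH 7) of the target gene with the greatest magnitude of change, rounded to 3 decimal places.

32.900

rolC: ΔΔCt = (24.78−20.72) − (30.63−21.53) = 4.06 − 9.10 = -5.04; fold change = 2^5.04 = 32.900
wmdZ: ΔΔCt = (35.62−20.72) − (32.02−21.53) = 14.90 − 10.49 = 4.41; fold change = 2^-4.41 = 0.047
hxzA: ΔΔCt = (24.52−20.72) − (29.06−21.53) = 3.80 − 7.53 = -3.73; fold change = 2^3.73 = 13.269
rolC has the largest |ΔΔCt| = 5.04.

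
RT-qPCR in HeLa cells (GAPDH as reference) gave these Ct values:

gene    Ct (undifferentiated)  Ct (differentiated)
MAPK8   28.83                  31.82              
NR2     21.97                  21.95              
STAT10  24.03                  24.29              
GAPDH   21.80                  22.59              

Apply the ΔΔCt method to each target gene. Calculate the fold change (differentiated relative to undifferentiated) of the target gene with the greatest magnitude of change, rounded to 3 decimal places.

MAPK8: ΔΔCt = (31.82−22.59) − (28.83−21.80) = 9.23 − 7.03 = 2.20; fold change = 2^-2.20 = 0.218
NR2: ΔΔCt = (21.95−22.59) − (21.97−21.80) = -0.64 − 0.17 = -0.81; fold change = 2^0.81 = 1.753
STAT10: ΔΔCt = (24.29−22.59) − (24.03−21.80) = 1.70 − 2.23 = -0.53; fold change = 2^0.53 = 1.444
MAPK8 has the largest |ΔΔCt| = 2.20.

0.218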